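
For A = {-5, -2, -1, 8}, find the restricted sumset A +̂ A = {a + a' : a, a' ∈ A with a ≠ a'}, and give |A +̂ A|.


Restricted sumset: A +̂ A = {a + a' : a ∈ A, a' ∈ A, a ≠ a'}.
Equivalently, take A + A and drop any sum 2a that is achievable ONLY as a + a for a ∈ A (i.e. sums representable only with equal summands).
Enumerate pairs (a, a') with a < a' (symmetric, so each unordered pair gives one sum; this covers all a ≠ a'):
  -5 + -2 = -7
  -5 + -1 = -6
  -5 + 8 = 3
  -2 + -1 = -3
  -2 + 8 = 6
  -1 + 8 = 7
Collected distinct sums: {-7, -6, -3, 3, 6, 7}
|A +̂ A| = 6
(Reference bound: |A +̂ A| ≥ 2|A| - 3 for |A| ≥ 2, with |A| = 4 giving ≥ 5.)

|A +̂ A| = 6


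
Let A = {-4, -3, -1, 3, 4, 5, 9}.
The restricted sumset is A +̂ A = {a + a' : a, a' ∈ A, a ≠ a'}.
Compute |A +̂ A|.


Restricted sumset: A +̂ A = {a + a' : a ∈ A, a' ∈ A, a ≠ a'}.
Equivalently, take A + A and drop any sum 2a that is achievable ONLY as a + a for a ∈ A (i.e. sums representable only with equal summands).
Enumerate pairs (a, a') with a < a' (symmetric, so each unordered pair gives one sum; this covers all a ≠ a'):
  -4 + -3 = -7
  -4 + -1 = -5
  -4 + 3 = -1
  -4 + 4 = 0
  -4 + 5 = 1
  -4 + 9 = 5
  -3 + -1 = -4
  -3 + 3 = 0
  -3 + 4 = 1
  -3 + 5 = 2
  -3 + 9 = 6
  -1 + 3 = 2
  -1 + 4 = 3
  -1 + 5 = 4
  -1 + 9 = 8
  3 + 4 = 7
  3 + 5 = 8
  3 + 9 = 12
  4 + 5 = 9
  4 + 9 = 13
  5 + 9 = 14
Collected distinct sums: {-7, -5, -4, -1, 0, 1, 2, 3, 4, 5, 6, 7, 8, 9, 12, 13, 14}
|A +̂ A| = 17
(Reference bound: |A +̂ A| ≥ 2|A| - 3 for |A| ≥ 2, with |A| = 7 giving ≥ 11.)

|A +̂ A| = 17


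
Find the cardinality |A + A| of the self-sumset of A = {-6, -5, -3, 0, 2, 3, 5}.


A + A = {a + a' : a, a' ∈ A}; |A| = 7.
General bounds: 2|A| - 1 ≤ |A + A| ≤ |A|(|A|+1)/2, i.e. 13 ≤ |A + A| ≤ 28.
Lower bound 2|A|-1 is attained iff A is an arithmetic progression.
Enumerate sums a + a' for a ≤ a' (symmetric, so this suffices):
a = -6: -6+-6=-12, -6+-5=-11, -6+-3=-9, -6+0=-6, -6+2=-4, -6+3=-3, -6+5=-1
a = -5: -5+-5=-10, -5+-3=-8, -5+0=-5, -5+2=-3, -5+3=-2, -5+5=0
a = -3: -3+-3=-6, -3+0=-3, -3+2=-1, -3+3=0, -3+5=2
a = 0: 0+0=0, 0+2=2, 0+3=3, 0+5=5
a = 2: 2+2=4, 2+3=5, 2+5=7
a = 3: 3+3=6, 3+5=8
a = 5: 5+5=10
Distinct sums: {-12, -11, -10, -9, -8, -6, -5, -4, -3, -2, -1, 0, 2, 3, 4, 5, 6, 7, 8, 10}
|A + A| = 20

|A + A| = 20


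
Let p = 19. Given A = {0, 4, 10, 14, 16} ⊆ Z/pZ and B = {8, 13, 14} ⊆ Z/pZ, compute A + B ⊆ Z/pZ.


Work in Z/19Z: reduce every sum a + b modulo 19.
Enumerate all 15 pairs:
a = 0: 0+8=8, 0+13=13, 0+14=14
a = 4: 4+8=12, 4+13=17, 4+14=18
a = 10: 10+8=18, 10+13=4, 10+14=5
a = 14: 14+8=3, 14+13=8, 14+14=9
a = 16: 16+8=5, 16+13=10, 16+14=11
Distinct residues collected: {3, 4, 5, 8, 9, 10, 11, 12, 13, 14, 17, 18}
|A + B| = 12 (out of 19 total residues).

A + B = {3, 4, 5, 8, 9, 10, 11, 12, 13, 14, 17, 18}


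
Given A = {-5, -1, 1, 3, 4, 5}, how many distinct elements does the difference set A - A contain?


A - A = {a - a' : a, a' ∈ A}; |A| = 6.
Bounds: 2|A|-1 ≤ |A - A| ≤ |A|² - |A| + 1, i.e. 11 ≤ |A - A| ≤ 31.
Note: 0 ∈ A - A always (from a - a). The set is symmetric: if d ∈ A - A then -d ∈ A - A.
Enumerate nonzero differences d = a - a' with a > a' (then include -d):
Positive differences: {1, 2, 3, 4, 5, 6, 8, 9, 10}
Full difference set: {0} ∪ (positive diffs) ∪ (negative diffs).
|A - A| = 1 + 2·9 = 19 (matches direct enumeration: 19).

|A - A| = 19


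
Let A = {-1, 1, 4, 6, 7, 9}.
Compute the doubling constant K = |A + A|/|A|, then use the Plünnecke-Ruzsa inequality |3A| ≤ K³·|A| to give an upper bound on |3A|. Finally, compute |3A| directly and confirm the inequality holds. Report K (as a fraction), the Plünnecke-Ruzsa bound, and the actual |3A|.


|A| = 6.
Step 1: Compute A + A by enumerating all 36 pairs.
A + A = {-2, 0, 2, 3, 5, 6, 7, 8, 10, 11, 12, 13, 14, 15, 16, 18}, so |A + A| = 16.
Step 2: Doubling constant K = |A + A|/|A| = 16/6 = 16/6 ≈ 2.6667.
Step 3: Plünnecke-Ruzsa gives |3A| ≤ K³·|A| = (2.6667)³ · 6 ≈ 113.7778.
Step 4: Compute 3A = A + A + A directly by enumerating all triples (a,b,c) ∈ A³; |3A| = 28.
Step 5: Check 28 ≤ 113.7778? Yes ✓.

K = 16/6, Plünnecke-Ruzsa bound K³|A| ≈ 113.7778, |3A| = 28, inequality holds.


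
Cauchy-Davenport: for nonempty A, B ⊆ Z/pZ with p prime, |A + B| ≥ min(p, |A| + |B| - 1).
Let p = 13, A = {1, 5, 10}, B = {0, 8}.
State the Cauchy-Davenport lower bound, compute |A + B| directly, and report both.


Cauchy-Davenport: |A + B| ≥ min(p, |A| + |B| - 1) for A, B nonempty in Z/pZ.
|A| = 3, |B| = 2, p = 13.
CD lower bound = min(13, 3 + 2 - 1) = min(13, 4) = 4.
Compute A + B mod 13 directly:
a = 1: 1+0=1, 1+8=9
a = 5: 5+0=5, 5+8=0
a = 10: 10+0=10, 10+8=5
A + B = {0, 1, 5, 9, 10}, so |A + B| = 5.
Verify: 5 ≥ 4? Yes ✓.

CD lower bound = 4, actual |A + B| = 5.


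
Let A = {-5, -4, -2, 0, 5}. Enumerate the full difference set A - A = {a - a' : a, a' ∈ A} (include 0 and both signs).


A - A = {a - a' : a, a' ∈ A}.
Compute a - a' for each ordered pair (a, a'):
a = -5: -5--5=0, -5--4=-1, -5--2=-3, -5-0=-5, -5-5=-10
a = -4: -4--5=1, -4--4=0, -4--2=-2, -4-0=-4, -4-5=-9
a = -2: -2--5=3, -2--4=2, -2--2=0, -2-0=-2, -2-5=-7
a = 0: 0--5=5, 0--4=4, 0--2=2, 0-0=0, 0-5=-5
a = 5: 5--5=10, 5--4=9, 5--2=7, 5-0=5, 5-5=0
Collecting distinct values (and noting 0 appears from a-a):
A - A = {-10, -9, -7, -5, -4, -3, -2, -1, 0, 1, 2, 3, 4, 5, 7, 9, 10}
|A - A| = 17

A - A = {-10, -9, -7, -5, -4, -3, -2, -1, 0, 1, 2, 3, 4, 5, 7, 9, 10}


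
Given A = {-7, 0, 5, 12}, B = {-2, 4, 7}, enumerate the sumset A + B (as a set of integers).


A + B = {a + b : a ∈ A, b ∈ B}.
Enumerate all |A|·|B| = 4·3 = 12 pairs (a, b) and collect distinct sums.
a = -7: -7+-2=-9, -7+4=-3, -7+7=0
a = 0: 0+-2=-2, 0+4=4, 0+7=7
a = 5: 5+-2=3, 5+4=9, 5+7=12
a = 12: 12+-2=10, 12+4=16, 12+7=19
Collecting distinct sums: A + B = {-9, -3, -2, 0, 3, 4, 7, 9, 10, 12, 16, 19}
|A + B| = 12

A + B = {-9, -3, -2, 0, 3, 4, 7, 9, 10, 12, 16, 19}


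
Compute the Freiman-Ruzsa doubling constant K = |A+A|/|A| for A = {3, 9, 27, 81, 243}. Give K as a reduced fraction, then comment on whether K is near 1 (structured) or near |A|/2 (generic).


|A| = 5.
Compute A + A by enumerating all 25 pairs.
A + A = {6, 12, 18, 30, 36, 54, 84, 90, 108, 162, 246, 252, 270, 324, 486}, so |A + A| = 15.
K = |A + A| / |A| = 15/5 = 3/1 ≈ 3.0000.
Reference: AP of size 5 gives K = 9/5 ≈ 1.8000; a fully generic set of size 5 gives K ≈ 3.0000.

|A| = 5, |A + A| = 15, K = 15/5 = 3/1.


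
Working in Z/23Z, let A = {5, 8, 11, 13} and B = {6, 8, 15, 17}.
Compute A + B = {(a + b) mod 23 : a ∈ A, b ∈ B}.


Work in Z/23Z: reduce every sum a + b modulo 23.
Enumerate all 16 pairs:
a = 5: 5+6=11, 5+8=13, 5+15=20, 5+17=22
a = 8: 8+6=14, 8+8=16, 8+15=0, 8+17=2
a = 11: 11+6=17, 11+8=19, 11+15=3, 11+17=5
a = 13: 13+6=19, 13+8=21, 13+15=5, 13+17=7
Distinct residues collected: {0, 2, 3, 5, 7, 11, 13, 14, 16, 17, 19, 20, 21, 22}
|A + B| = 14 (out of 23 total residues).

A + B = {0, 2, 3, 5, 7, 11, 13, 14, 16, 17, 19, 20, 21, 22}


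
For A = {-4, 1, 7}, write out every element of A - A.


A - A = {a - a' : a, a' ∈ A}.
Compute a - a' for each ordered pair (a, a'):
a = -4: -4--4=0, -4-1=-5, -4-7=-11
a = 1: 1--4=5, 1-1=0, 1-7=-6
a = 7: 7--4=11, 7-1=6, 7-7=0
Collecting distinct values (and noting 0 appears from a-a):
A - A = {-11, -6, -5, 0, 5, 6, 11}
|A - A| = 7

A - A = {-11, -6, -5, 0, 5, 6, 11}


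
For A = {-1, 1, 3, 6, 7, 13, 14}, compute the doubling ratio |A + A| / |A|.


|A| = 7.
Compute A + A by enumerating all 49 pairs.
A + A = {-2, 0, 2, 4, 5, 6, 7, 8, 9, 10, 12, 13, 14, 15, 16, 17, 19, 20, 21, 26, 27, 28}, so |A + A| = 22.
K = |A + A| / |A| = 22/7 (already in lowest terms) ≈ 3.1429.
Reference: AP of size 7 gives K = 13/7 ≈ 1.8571; a fully generic set of size 7 gives K ≈ 4.0000.

|A| = 7, |A + A| = 22, K = 22/7.


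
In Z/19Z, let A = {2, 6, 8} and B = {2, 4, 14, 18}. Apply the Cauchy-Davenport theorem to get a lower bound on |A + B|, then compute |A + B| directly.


Cauchy-Davenport: |A + B| ≥ min(p, |A| + |B| - 1) for A, B nonempty in Z/pZ.
|A| = 3, |B| = 4, p = 19.
CD lower bound = min(19, 3 + 4 - 1) = min(19, 6) = 6.
Compute A + B mod 19 directly:
a = 2: 2+2=4, 2+4=6, 2+14=16, 2+18=1
a = 6: 6+2=8, 6+4=10, 6+14=1, 6+18=5
a = 8: 8+2=10, 8+4=12, 8+14=3, 8+18=7
A + B = {1, 3, 4, 5, 6, 7, 8, 10, 12, 16}, so |A + B| = 10.
Verify: 10 ≥ 6? Yes ✓.

CD lower bound = 6, actual |A + B| = 10.


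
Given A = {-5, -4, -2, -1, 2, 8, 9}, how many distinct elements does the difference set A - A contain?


A - A = {a - a' : a, a' ∈ A}; |A| = 7.
Bounds: 2|A|-1 ≤ |A - A| ≤ |A|² - |A| + 1, i.e. 13 ≤ |A - A| ≤ 43.
Note: 0 ∈ A - A always (from a - a). The set is symmetric: if d ∈ A - A then -d ∈ A - A.
Enumerate nonzero differences d = a - a' with a > a' (then include -d):
Positive differences: {1, 2, 3, 4, 6, 7, 9, 10, 11, 12, 13, 14}
Full difference set: {0} ∪ (positive diffs) ∪ (negative diffs).
|A - A| = 1 + 2·12 = 25 (matches direct enumeration: 25).

|A - A| = 25


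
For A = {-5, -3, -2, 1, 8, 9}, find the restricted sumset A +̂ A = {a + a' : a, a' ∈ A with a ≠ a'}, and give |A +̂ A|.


Restricted sumset: A +̂ A = {a + a' : a ∈ A, a' ∈ A, a ≠ a'}.
Equivalently, take A + A and drop any sum 2a that is achievable ONLY as a + a for a ∈ A (i.e. sums representable only with equal summands).
Enumerate pairs (a, a') with a < a' (symmetric, so each unordered pair gives one sum; this covers all a ≠ a'):
  -5 + -3 = -8
  -5 + -2 = -7
  -5 + 1 = -4
  -5 + 8 = 3
  -5 + 9 = 4
  -3 + -2 = -5
  -3 + 1 = -2
  -3 + 8 = 5
  -3 + 9 = 6
  -2 + 1 = -1
  -2 + 8 = 6
  -2 + 9 = 7
  1 + 8 = 9
  1 + 9 = 10
  8 + 9 = 17
Collected distinct sums: {-8, -7, -5, -4, -2, -1, 3, 4, 5, 6, 7, 9, 10, 17}
|A +̂ A| = 14
(Reference bound: |A +̂ A| ≥ 2|A| - 3 for |A| ≥ 2, with |A| = 6 giving ≥ 9.)

|A +̂ A| = 14


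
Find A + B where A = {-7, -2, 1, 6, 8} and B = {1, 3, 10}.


A + B = {a + b : a ∈ A, b ∈ B}.
Enumerate all |A|·|B| = 5·3 = 15 pairs (a, b) and collect distinct sums.
a = -7: -7+1=-6, -7+3=-4, -7+10=3
a = -2: -2+1=-1, -2+3=1, -2+10=8
a = 1: 1+1=2, 1+3=4, 1+10=11
a = 6: 6+1=7, 6+3=9, 6+10=16
a = 8: 8+1=9, 8+3=11, 8+10=18
Collecting distinct sums: A + B = {-6, -4, -1, 1, 2, 3, 4, 7, 8, 9, 11, 16, 18}
|A + B| = 13

A + B = {-6, -4, -1, 1, 2, 3, 4, 7, 8, 9, 11, 16, 18}


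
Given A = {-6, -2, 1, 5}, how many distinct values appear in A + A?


A + A = {a + a' : a, a' ∈ A}; |A| = 4.
General bounds: 2|A| - 1 ≤ |A + A| ≤ |A|(|A|+1)/2, i.e. 7 ≤ |A + A| ≤ 10.
Lower bound 2|A|-1 is attained iff A is an arithmetic progression.
Enumerate sums a + a' for a ≤ a' (symmetric, so this suffices):
a = -6: -6+-6=-12, -6+-2=-8, -6+1=-5, -6+5=-1
a = -2: -2+-2=-4, -2+1=-1, -2+5=3
a = 1: 1+1=2, 1+5=6
a = 5: 5+5=10
Distinct sums: {-12, -8, -5, -4, -1, 2, 3, 6, 10}
|A + A| = 9

|A + A| = 9


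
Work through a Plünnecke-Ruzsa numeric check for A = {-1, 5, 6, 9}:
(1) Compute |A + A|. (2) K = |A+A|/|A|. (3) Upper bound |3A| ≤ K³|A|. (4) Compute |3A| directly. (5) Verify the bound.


|A| = 4.
Step 1: Compute A + A by enumerating all 16 pairs.
A + A = {-2, 4, 5, 8, 10, 11, 12, 14, 15, 18}, so |A + A| = 10.
Step 2: Doubling constant K = |A + A|/|A| = 10/4 = 10/4 ≈ 2.5000.
Step 3: Plünnecke-Ruzsa gives |3A| ≤ K³·|A| = (2.5000)³ · 4 ≈ 62.5000.
Step 4: Compute 3A = A + A + A directly by enumerating all triples (a,b,c) ∈ A³; |3A| = 19.
Step 5: Check 19 ≤ 62.5000? Yes ✓.

K = 10/4, Plünnecke-Ruzsa bound K³|A| ≈ 62.5000, |3A| = 19, inequality holds.


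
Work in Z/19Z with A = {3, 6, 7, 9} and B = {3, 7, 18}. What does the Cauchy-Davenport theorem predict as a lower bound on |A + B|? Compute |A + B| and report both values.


Cauchy-Davenport: |A + B| ≥ min(p, |A| + |B| - 1) for A, B nonempty in Z/pZ.
|A| = 4, |B| = 3, p = 19.
CD lower bound = min(19, 4 + 3 - 1) = min(19, 6) = 6.
Compute A + B mod 19 directly:
a = 3: 3+3=6, 3+7=10, 3+18=2
a = 6: 6+3=9, 6+7=13, 6+18=5
a = 7: 7+3=10, 7+7=14, 7+18=6
a = 9: 9+3=12, 9+7=16, 9+18=8
A + B = {2, 5, 6, 8, 9, 10, 12, 13, 14, 16}, so |A + B| = 10.
Verify: 10 ≥ 6? Yes ✓.

CD lower bound = 6, actual |A + B| = 10.


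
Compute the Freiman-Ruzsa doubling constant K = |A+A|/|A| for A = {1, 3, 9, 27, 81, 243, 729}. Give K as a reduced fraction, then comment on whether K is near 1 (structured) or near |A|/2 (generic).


|A| = 7.
Compute A + A by enumerating all 49 pairs.
A + A = {2, 4, 6, 10, 12, 18, 28, 30, 36, 54, 82, 84, 90, 108, 162, 244, 246, 252, 270, 324, 486, 730, 732, 738, 756, 810, 972, 1458}, so |A + A| = 28.
K = |A + A| / |A| = 28/7 = 4/1 ≈ 4.0000.
Reference: AP of size 7 gives K = 13/7 ≈ 1.8571; a fully generic set of size 7 gives K ≈ 4.0000.

|A| = 7, |A + A| = 28, K = 28/7 = 4/1.


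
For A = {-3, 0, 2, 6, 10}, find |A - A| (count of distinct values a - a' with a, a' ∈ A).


A - A = {a - a' : a, a' ∈ A}; |A| = 5.
Bounds: 2|A|-1 ≤ |A - A| ≤ |A|² - |A| + 1, i.e. 9 ≤ |A - A| ≤ 21.
Note: 0 ∈ A - A always (from a - a). The set is symmetric: if d ∈ A - A then -d ∈ A - A.
Enumerate nonzero differences d = a - a' with a > a' (then include -d):
Positive differences: {2, 3, 4, 5, 6, 8, 9, 10, 13}
Full difference set: {0} ∪ (positive diffs) ∪ (negative diffs).
|A - A| = 1 + 2·9 = 19 (matches direct enumeration: 19).

|A - A| = 19


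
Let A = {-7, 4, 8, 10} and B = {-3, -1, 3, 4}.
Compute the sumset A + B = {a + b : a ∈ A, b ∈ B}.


A + B = {a + b : a ∈ A, b ∈ B}.
Enumerate all |A|·|B| = 4·4 = 16 pairs (a, b) and collect distinct sums.
a = -7: -7+-3=-10, -7+-1=-8, -7+3=-4, -7+4=-3
a = 4: 4+-3=1, 4+-1=3, 4+3=7, 4+4=8
a = 8: 8+-3=5, 8+-1=7, 8+3=11, 8+4=12
a = 10: 10+-3=7, 10+-1=9, 10+3=13, 10+4=14
Collecting distinct sums: A + B = {-10, -8, -4, -3, 1, 3, 5, 7, 8, 9, 11, 12, 13, 14}
|A + B| = 14

A + B = {-10, -8, -4, -3, 1, 3, 5, 7, 8, 9, 11, 12, 13, 14}


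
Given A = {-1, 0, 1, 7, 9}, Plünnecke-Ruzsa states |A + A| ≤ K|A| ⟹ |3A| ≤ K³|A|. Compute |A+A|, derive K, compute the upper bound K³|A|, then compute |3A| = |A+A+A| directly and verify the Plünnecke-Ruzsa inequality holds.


|A| = 5.
Step 1: Compute A + A by enumerating all 25 pairs.
A + A = {-2, -1, 0, 1, 2, 6, 7, 8, 9, 10, 14, 16, 18}, so |A + A| = 13.
Step 2: Doubling constant K = |A + A|/|A| = 13/5 = 13/5 ≈ 2.6000.
Step 3: Plünnecke-Ruzsa gives |3A| ≤ K³·|A| = (2.6000)³ · 5 ≈ 87.8800.
Step 4: Compute 3A = A + A + A directly by enumerating all triples (a,b,c) ∈ A³; |3A| = 25.
Step 5: Check 25 ≤ 87.8800? Yes ✓.

K = 13/5, Plünnecke-Ruzsa bound K³|A| ≈ 87.8800, |3A| = 25, inequality holds.


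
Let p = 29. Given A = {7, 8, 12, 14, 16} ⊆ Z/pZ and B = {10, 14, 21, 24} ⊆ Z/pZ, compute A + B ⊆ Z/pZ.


Work in Z/29Z: reduce every sum a + b modulo 29.
Enumerate all 20 pairs:
a = 7: 7+10=17, 7+14=21, 7+21=28, 7+24=2
a = 8: 8+10=18, 8+14=22, 8+21=0, 8+24=3
a = 12: 12+10=22, 12+14=26, 12+21=4, 12+24=7
a = 14: 14+10=24, 14+14=28, 14+21=6, 14+24=9
a = 16: 16+10=26, 16+14=1, 16+21=8, 16+24=11
Distinct residues collected: {0, 1, 2, 3, 4, 6, 7, 8, 9, 11, 17, 18, 21, 22, 24, 26, 28}
|A + B| = 17 (out of 29 total residues).

A + B = {0, 1, 2, 3, 4, 6, 7, 8, 9, 11, 17, 18, 21, 22, 24, 26, 28}


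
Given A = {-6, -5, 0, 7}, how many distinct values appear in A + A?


A + A = {a + a' : a, a' ∈ A}; |A| = 4.
General bounds: 2|A| - 1 ≤ |A + A| ≤ |A|(|A|+1)/2, i.e. 7 ≤ |A + A| ≤ 10.
Lower bound 2|A|-1 is attained iff A is an arithmetic progression.
Enumerate sums a + a' for a ≤ a' (symmetric, so this suffices):
a = -6: -6+-6=-12, -6+-5=-11, -6+0=-6, -6+7=1
a = -5: -5+-5=-10, -5+0=-5, -5+7=2
a = 0: 0+0=0, 0+7=7
a = 7: 7+7=14
Distinct sums: {-12, -11, -10, -6, -5, 0, 1, 2, 7, 14}
|A + A| = 10

|A + A| = 10


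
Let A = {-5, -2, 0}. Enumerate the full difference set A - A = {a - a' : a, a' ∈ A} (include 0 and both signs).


A - A = {a - a' : a, a' ∈ A}.
Compute a - a' for each ordered pair (a, a'):
a = -5: -5--5=0, -5--2=-3, -5-0=-5
a = -2: -2--5=3, -2--2=0, -2-0=-2
a = 0: 0--5=5, 0--2=2, 0-0=0
Collecting distinct values (and noting 0 appears from a-a):
A - A = {-5, -3, -2, 0, 2, 3, 5}
|A - A| = 7

A - A = {-5, -3, -2, 0, 2, 3, 5}


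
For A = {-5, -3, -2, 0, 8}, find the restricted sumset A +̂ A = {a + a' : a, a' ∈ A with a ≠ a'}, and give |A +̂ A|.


Restricted sumset: A +̂ A = {a + a' : a ∈ A, a' ∈ A, a ≠ a'}.
Equivalently, take A + A and drop any sum 2a that is achievable ONLY as a + a for a ∈ A (i.e. sums representable only with equal summands).
Enumerate pairs (a, a') with a < a' (symmetric, so each unordered pair gives one sum; this covers all a ≠ a'):
  -5 + -3 = -8
  -5 + -2 = -7
  -5 + 0 = -5
  -5 + 8 = 3
  -3 + -2 = -5
  -3 + 0 = -3
  -3 + 8 = 5
  -2 + 0 = -2
  -2 + 8 = 6
  0 + 8 = 8
Collected distinct sums: {-8, -7, -5, -3, -2, 3, 5, 6, 8}
|A +̂ A| = 9
(Reference bound: |A +̂ A| ≥ 2|A| - 3 for |A| ≥ 2, with |A| = 5 giving ≥ 7.)

|A +̂ A| = 9


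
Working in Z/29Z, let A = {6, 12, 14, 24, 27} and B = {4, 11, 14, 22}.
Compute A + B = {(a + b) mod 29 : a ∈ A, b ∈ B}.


Work in Z/29Z: reduce every sum a + b modulo 29.
Enumerate all 20 pairs:
a = 6: 6+4=10, 6+11=17, 6+14=20, 6+22=28
a = 12: 12+4=16, 12+11=23, 12+14=26, 12+22=5
a = 14: 14+4=18, 14+11=25, 14+14=28, 14+22=7
a = 24: 24+4=28, 24+11=6, 24+14=9, 24+22=17
a = 27: 27+4=2, 27+11=9, 27+14=12, 27+22=20
Distinct residues collected: {2, 5, 6, 7, 9, 10, 12, 16, 17, 18, 20, 23, 25, 26, 28}
|A + B| = 15 (out of 29 total residues).

A + B = {2, 5, 6, 7, 9, 10, 12, 16, 17, 18, 20, 23, 25, 26, 28}


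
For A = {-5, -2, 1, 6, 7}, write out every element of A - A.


A - A = {a - a' : a, a' ∈ A}.
Compute a - a' for each ordered pair (a, a'):
a = -5: -5--5=0, -5--2=-3, -5-1=-6, -5-6=-11, -5-7=-12
a = -2: -2--5=3, -2--2=0, -2-1=-3, -2-6=-8, -2-7=-9
a = 1: 1--5=6, 1--2=3, 1-1=0, 1-6=-5, 1-7=-6
a = 6: 6--5=11, 6--2=8, 6-1=5, 6-6=0, 6-7=-1
a = 7: 7--5=12, 7--2=9, 7-1=6, 7-6=1, 7-7=0
Collecting distinct values (and noting 0 appears from a-a):
A - A = {-12, -11, -9, -8, -6, -5, -3, -1, 0, 1, 3, 5, 6, 8, 9, 11, 12}
|A - A| = 17

A - A = {-12, -11, -9, -8, -6, -5, -3, -1, 0, 1, 3, 5, 6, 8, 9, 11, 12}


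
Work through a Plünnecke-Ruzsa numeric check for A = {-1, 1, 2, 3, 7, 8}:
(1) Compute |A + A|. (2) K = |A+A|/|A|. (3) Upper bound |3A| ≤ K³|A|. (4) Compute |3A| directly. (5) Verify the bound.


|A| = 6.
Step 1: Compute A + A by enumerating all 36 pairs.
A + A = {-2, 0, 1, 2, 3, 4, 5, 6, 7, 8, 9, 10, 11, 14, 15, 16}, so |A + A| = 16.
Step 2: Doubling constant K = |A + A|/|A| = 16/6 = 16/6 ≈ 2.6667.
Step 3: Plünnecke-Ruzsa gives |3A| ≤ K³·|A| = (2.6667)³ · 6 ≈ 113.7778.
Step 4: Compute 3A = A + A + A directly by enumerating all triples (a,b,c) ∈ A³; |3A| = 26.
Step 5: Check 26 ≤ 113.7778? Yes ✓.

K = 16/6, Plünnecke-Ruzsa bound K³|A| ≈ 113.7778, |3A| = 26, inequality holds.


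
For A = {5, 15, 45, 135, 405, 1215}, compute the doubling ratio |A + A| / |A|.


|A| = 6.
Compute A + A by enumerating all 36 pairs.
A + A = {10, 20, 30, 50, 60, 90, 140, 150, 180, 270, 410, 420, 450, 540, 810, 1220, 1230, 1260, 1350, 1620, 2430}, so |A + A| = 21.
K = |A + A| / |A| = 21/6 = 7/2 ≈ 3.5000.
Reference: AP of size 6 gives K = 11/6 ≈ 1.8333; a fully generic set of size 6 gives K ≈ 3.5000.

|A| = 6, |A + A| = 21, K = 21/6 = 7/2.


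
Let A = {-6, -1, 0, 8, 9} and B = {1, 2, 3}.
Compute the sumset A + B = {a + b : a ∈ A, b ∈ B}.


A + B = {a + b : a ∈ A, b ∈ B}.
Enumerate all |A|·|B| = 5·3 = 15 pairs (a, b) and collect distinct sums.
a = -6: -6+1=-5, -6+2=-4, -6+3=-3
a = -1: -1+1=0, -1+2=1, -1+3=2
a = 0: 0+1=1, 0+2=2, 0+3=3
a = 8: 8+1=9, 8+2=10, 8+3=11
a = 9: 9+1=10, 9+2=11, 9+3=12
Collecting distinct sums: A + B = {-5, -4, -3, 0, 1, 2, 3, 9, 10, 11, 12}
|A + B| = 11

A + B = {-5, -4, -3, 0, 1, 2, 3, 9, 10, 11, 12}


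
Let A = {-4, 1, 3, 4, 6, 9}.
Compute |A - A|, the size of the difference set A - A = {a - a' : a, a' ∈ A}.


A - A = {a - a' : a, a' ∈ A}; |A| = 6.
Bounds: 2|A|-1 ≤ |A - A| ≤ |A|² - |A| + 1, i.e. 11 ≤ |A - A| ≤ 31.
Note: 0 ∈ A - A always (from a - a). The set is symmetric: if d ∈ A - A then -d ∈ A - A.
Enumerate nonzero differences d = a - a' with a > a' (then include -d):
Positive differences: {1, 2, 3, 5, 6, 7, 8, 10, 13}
Full difference set: {0} ∪ (positive diffs) ∪ (negative diffs).
|A - A| = 1 + 2·9 = 19 (matches direct enumeration: 19).

|A - A| = 19


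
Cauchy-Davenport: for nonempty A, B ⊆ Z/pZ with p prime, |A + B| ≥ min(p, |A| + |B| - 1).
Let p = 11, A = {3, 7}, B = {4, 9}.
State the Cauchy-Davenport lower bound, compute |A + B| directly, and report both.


Cauchy-Davenport: |A + B| ≥ min(p, |A| + |B| - 1) for A, B nonempty in Z/pZ.
|A| = 2, |B| = 2, p = 11.
CD lower bound = min(11, 2 + 2 - 1) = min(11, 3) = 3.
Compute A + B mod 11 directly:
a = 3: 3+4=7, 3+9=1
a = 7: 7+4=0, 7+9=5
A + B = {0, 1, 5, 7}, so |A + B| = 4.
Verify: 4 ≥ 3? Yes ✓.

CD lower bound = 3, actual |A + B| = 4.


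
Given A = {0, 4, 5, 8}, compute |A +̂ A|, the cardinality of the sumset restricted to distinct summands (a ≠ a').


Restricted sumset: A +̂ A = {a + a' : a ∈ A, a' ∈ A, a ≠ a'}.
Equivalently, take A + A and drop any sum 2a that is achievable ONLY as a + a for a ∈ A (i.e. sums representable only with equal summands).
Enumerate pairs (a, a') with a < a' (symmetric, so each unordered pair gives one sum; this covers all a ≠ a'):
  0 + 4 = 4
  0 + 5 = 5
  0 + 8 = 8
  4 + 5 = 9
  4 + 8 = 12
  5 + 8 = 13
Collected distinct sums: {4, 5, 8, 9, 12, 13}
|A +̂ A| = 6
(Reference bound: |A +̂ A| ≥ 2|A| - 3 for |A| ≥ 2, with |A| = 4 giving ≥ 5.)

|A +̂ A| = 6


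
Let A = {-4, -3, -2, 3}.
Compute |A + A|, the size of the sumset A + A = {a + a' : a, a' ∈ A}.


A + A = {a + a' : a, a' ∈ A}; |A| = 4.
General bounds: 2|A| - 1 ≤ |A + A| ≤ |A|(|A|+1)/2, i.e. 7 ≤ |A + A| ≤ 10.
Lower bound 2|A|-1 is attained iff A is an arithmetic progression.
Enumerate sums a + a' for a ≤ a' (symmetric, so this suffices):
a = -4: -4+-4=-8, -4+-3=-7, -4+-2=-6, -4+3=-1
a = -3: -3+-3=-6, -3+-2=-5, -3+3=0
a = -2: -2+-2=-4, -2+3=1
a = 3: 3+3=6
Distinct sums: {-8, -7, -6, -5, -4, -1, 0, 1, 6}
|A + A| = 9

|A + A| = 9


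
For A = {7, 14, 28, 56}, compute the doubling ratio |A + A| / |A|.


|A| = 4.
Compute A + A by enumerating all 16 pairs.
A + A = {14, 21, 28, 35, 42, 56, 63, 70, 84, 112}, so |A + A| = 10.
K = |A + A| / |A| = 10/4 = 5/2 ≈ 2.5000.
Reference: AP of size 4 gives K = 7/4 ≈ 1.7500; a fully generic set of size 4 gives K ≈ 2.5000.

|A| = 4, |A + A| = 10, K = 10/4 = 5/2.


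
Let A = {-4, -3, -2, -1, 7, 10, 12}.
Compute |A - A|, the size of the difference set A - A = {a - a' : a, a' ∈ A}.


A - A = {a - a' : a, a' ∈ A}; |A| = 7.
Bounds: 2|A|-1 ≤ |A - A| ≤ |A|² - |A| + 1, i.e. 13 ≤ |A - A| ≤ 43.
Note: 0 ∈ A - A always (from a - a). The set is symmetric: if d ∈ A - A then -d ∈ A - A.
Enumerate nonzero differences d = a - a' with a > a' (then include -d):
Positive differences: {1, 2, 3, 5, 8, 9, 10, 11, 12, 13, 14, 15, 16}
Full difference set: {0} ∪ (positive diffs) ∪ (negative diffs).
|A - A| = 1 + 2·13 = 27 (matches direct enumeration: 27).

|A - A| = 27


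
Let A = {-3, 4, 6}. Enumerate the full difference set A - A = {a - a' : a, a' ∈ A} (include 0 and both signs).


A - A = {a - a' : a, a' ∈ A}.
Compute a - a' for each ordered pair (a, a'):
a = -3: -3--3=0, -3-4=-7, -3-6=-9
a = 4: 4--3=7, 4-4=0, 4-6=-2
a = 6: 6--3=9, 6-4=2, 6-6=0
Collecting distinct values (and noting 0 appears from a-a):
A - A = {-9, -7, -2, 0, 2, 7, 9}
|A - A| = 7

A - A = {-9, -7, -2, 0, 2, 7, 9}


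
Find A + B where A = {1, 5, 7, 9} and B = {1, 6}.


A + B = {a + b : a ∈ A, b ∈ B}.
Enumerate all |A|·|B| = 4·2 = 8 pairs (a, b) and collect distinct sums.
a = 1: 1+1=2, 1+6=7
a = 5: 5+1=6, 5+6=11
a = 7: 7+1=8, 7+6=13
a = 9: 9+1=10, 9+6=15
Collecting distinct sums: A + B = {2, 6, 7, 8, 10, 11, 13, 15}
|A + B| = 8

A + B = {2, 6, 7, 8, 10, 11, 13, 15}


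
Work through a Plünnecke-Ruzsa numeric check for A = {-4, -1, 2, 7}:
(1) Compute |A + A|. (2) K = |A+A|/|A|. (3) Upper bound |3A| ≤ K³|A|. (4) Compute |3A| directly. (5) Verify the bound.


|A| = 4.
Step 1: Compute A + A by enumerating all 16 pairs.
A + A = {-8, -5, -2, 1, 3, 4, 6, 9, 14}, so |A + A| = 9.
Step 2: Doubling constant K = |A + A|/|A| = 9/4 = 9/4 ≈ 2.2500.
Step 3: Plünnecke-Ruzsa gives |3A| ≤ K³·|A| = (2.2500)³ · 4 ≈ 45.5625.
Step 4: Compute 3A = A + A + A directly by enumerating all triples (a,b,c) ∈ A³; |3A| = 16.
Step 5: Check 16 ≤ 45.5625? Yes ✓.

K = 9/4, Plünnecke-Ruzsa bound K³|A| ≈ 45.5625, |3A| = 16, inequality holds.


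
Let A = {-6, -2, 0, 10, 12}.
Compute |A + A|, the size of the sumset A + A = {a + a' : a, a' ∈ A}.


A + A = {a + a' : a, a' ∈ A}; |A| = 5.
General bounds: 2|A| - 1 ≤ |A + A| ≤ |A|(|A|+1)/2, i.e. 9 ≤ |A + A| ≤ 15.
Lower bound 2|A|-1 is attained iff A is an arithmetic progression.
Enumerate sums a + a' for a ≤ a' (symmetric, so this suffices):
a = -6: -6+-6=-12, -6+-2=-8, -6+0=-6, -6+10=4, -6+12=6
a = -2: -2+-2=-4, -2+0=-2, -2+10=8, -2+12=10
a = 0: 0+0=0, 0+10=10, 0+12=12
a = 10: 10+10=20, 10+12=22
a = 12: 12+12=24
Distinct sums: {-12, -8, -6, -4, -2, 0, 4, 6, 8, 10, 12, 20, 22, 24}
|A + A| = 14

|A + A| = 14


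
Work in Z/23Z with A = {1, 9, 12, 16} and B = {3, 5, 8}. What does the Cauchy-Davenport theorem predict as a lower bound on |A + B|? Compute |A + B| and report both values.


Cauchy-Davenport: |A + B| ≥ min(p, |A| + |B| - 1) for A, B nonempty in Z/pZ.
|A| = 4, |B| = 3, p = 23.
CD lower bound = min(23, 4 + 3 - 1) = min(23, 6) = 6.
Compute A + B mod 23 directly:
a = 1: 1+3=4, 1+5=6, 1+8=9
a = 9: 9+3=12, 9+5=14, 9+8=17
a = 12: 12+3=15, 12+5=17, 12+8=20
a = 16: 16+3=19, 16+5=21, 16+8=1
A + B = {1, 4, 6, 9, 12, 14, 15, 17, 19, 20, 21}, so |A + B| = 11.
Verify: 11 ≥ 6? Yes ✓.

CD lower bound = 6, actual |A + B| = 11.


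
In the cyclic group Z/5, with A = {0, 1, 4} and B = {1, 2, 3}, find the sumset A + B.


Work in Z/5Z: reduce every sum a + b modulo 5.
Enumerate all 9 pairs:
a = 0: 0+1=1, 0+2=2, 0+3=3
a = 1: 1+1=2, 1+2=3, 1+3=4
a = 4: 4+1=0, 4+2=1, 4+3=2
Distinct residues collected: {0, 1, 2, 3, 4}
|A + B| = 5 (out of 5 total residues).

A + B = {0, 1, 2, 3, 4}


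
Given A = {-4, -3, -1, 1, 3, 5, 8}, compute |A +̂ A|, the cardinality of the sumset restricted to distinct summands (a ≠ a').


Restricted sumset: A +̂ A = {a + a' : a ∈ A, a' ∈ A, a ≠ a'}.
Equivalently, take A + A and drop any sum 2a that is achievable ONLY as a + a for a ∈ A (i.e. sums representable only with equal summands).
Enumerate pairs (a, a') with a < a' (symmetric, so each unordered pair gives one sum; this covers all a ≠ a'):
  -4 + -3 = -7
  -4 + -1 = -5
  -4 + 1 = -3
  -4 + 3 = -1
  -4 + 5 = 1
  -4 + 8 = 4
  -3 + -1 = -4
  -3 + 1 = -2
  -3 + 3 = 0
  -3 + 5 = 2
  -3 + 8 = 5
  -1 + 1 = 0
  -1 + 3 = 2
  -1 + 5 = 4
  -1 + 8 = 7
  1 + 3 = 4
  1 + 5 = 6
  1 + 8 = 9
  3 + 5 = 8
  3 + 8 = 11
  5 + 8 = 13
Collected distinct sums: {-7, -5, -4, -3, -2, -1, 0, 1, 2, 4, 5, 6, 7, 8, 9, 11, 13}
|A +̂ A| = 17
(Reference bound: |A +̂ A| ≥ 2|A| - 3 for |A| ≥ 2, with |A| = 7 giving ≥ 11.)

|A +̂ A| = 17


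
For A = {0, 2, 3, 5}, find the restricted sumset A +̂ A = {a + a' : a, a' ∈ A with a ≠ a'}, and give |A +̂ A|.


Restricted sumset: A +̂ A = {a + a' : a ∈ A, a' ∈ A, a ≠ a'}.
Equivalently, take A + A and drop any sum 2a that is achievable ONLY as a + a for a ∈ A (i.e. sums representable only with equal summands).
Enumerate pairs (a, a') with a < a' (symmetric, so each unordered pair gives one sum; this covers all a ≠ a'):
  0 + 2 = 2
  0 + 3 = 3
  0 + 5 = 5
  2 + 3 = 5
  2 + 5 = 7
  3 + 5 = 8
Collected distinct sums: {2, 3, 5, 7, 8}
|A +̂ A| = 5
(Reference bound: |A +̂ A| ≥ 2|A| - 3 for |A| ≥ 2, with |A| = 4 giving ≥ 5.)

|A +̂ A| = 5


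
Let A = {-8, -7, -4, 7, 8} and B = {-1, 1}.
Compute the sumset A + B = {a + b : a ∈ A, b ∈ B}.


A + B = {a + b : a ∈ A, b ∈ B}.
Enumerate all |A|·|B| = 5·2 = 10 pairs (a, b) and collect distinct sums.
a = -8: -8+-1=-9, -8+1=-7
a = -7: -7+-1=-8, -7+1=-6
a = -4: -4+-1=-5, -4+1=-3
a = 7: 7+-1=6, 7+1=8
a = 8: 8+-1=7, 8+1=9
Collecting distinct sums: A + B = {-9, -8, -7, -6, -5, -3, 6, 7, 8, 9}
|A + B| = 10

A + B = {-9, -8, -7, -6, -5, -3, 6, 7, 8, 9}


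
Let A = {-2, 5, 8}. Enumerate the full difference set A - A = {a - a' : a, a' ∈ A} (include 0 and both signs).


A - A = {a - a' : a, a' ∈ A}.
Compute a - a' for each ordered pair (a, a'):
a = -2: -2--2=0, -2-5=-7, -2-8=-10
a = 5: 5--2=7, 5-5=0, 5-8=-3
a = 8: 8--2=10, 8-5=3, 8-8=0
Collecting distinct values (and noting 0 appears from a-a):
A - A = {-10, -7, -3, 0, 3, 7, 10}
|A - A| = 7

A - A = {-10, -7, -3, 0, 3, 7, 10}


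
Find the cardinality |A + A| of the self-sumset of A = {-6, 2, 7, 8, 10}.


A + A = {a + a' : a, a' ∈ A}; |A| = 5.
General bounds: 2|A| - 1 ≤ |A + A| ≤ |A|(|A|+1)/2, i.e. 9 ≤ |A + A| ≤ 15.
Lower bound 2|A|-1 is attained iff A is an arithmetic progression.
Enumerate sums a + a' for a ≤ a' (symmetric, so this suffices):
a = -6: -6+-6=-12, -6+2=-4, -6+7=1, -6+8=2, -6+10=4
a = 2: 2+2=4, 2+7=9, 2+8=10, 2+10=12
a = 7: 7+7=14, 7+8=15, 7+10=17
a = 8: 8+8=16, 8+10=18
a = 10: 10+10=20
Distinct sums: {-12, -4, 1, 2, 4, 9, 10, 12, 14, 15, 16, 17, 18, 20}
|A + A| = 14

|A + A| = 14


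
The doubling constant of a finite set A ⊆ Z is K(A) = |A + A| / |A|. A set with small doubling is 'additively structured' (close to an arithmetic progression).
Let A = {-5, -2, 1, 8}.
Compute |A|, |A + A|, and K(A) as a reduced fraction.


|A| = 4.
Compute A + A by enumerating all 16 pairs.
A + A = {-10, -7, -4, -1, 2, 3, 6, 9, 16}, so |A + A| = 9.
K = |A + A| / |A| = 9/4 (already in lowest terms) ≈ 2.2500.
Reference: AP of size 4 gives K = 7/4 ≈ 1.7500; a fully generic set of size 4 gives K ≈ 2.5000.

|A| = 4, |A + A| = 9, K = 9/4.


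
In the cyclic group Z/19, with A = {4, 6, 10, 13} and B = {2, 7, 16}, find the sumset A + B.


Work in Z/19Z: reduce every sum a + b modulo 19.
Enumerate all 12 pairs:
a = 4: 4+2=6, 4+7=11, 4+16=1
a = 6: 6+2=8, 6+7=13, 6+16=3
a = 10: 10+2=12, 10+7=17, 10+16=7
a = 13: 13+2=15, 13+7=1, 13+16=10
Distinct residues collected: {1, 3, 6, 7, 8, 10, 11, 12, 13, 15, 17}
|A + B| = 11 (out of 19 total residues).

A + B = {1, 3, 6, 7, 8, 10, 11, 12, 13, 15, 17}


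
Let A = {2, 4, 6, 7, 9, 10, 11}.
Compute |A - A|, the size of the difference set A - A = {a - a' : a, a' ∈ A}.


A - A = {a - a' : a, a' ∈ A}; |A| = 7.
Bounds: 2|A|-1 ≤ |A - A| ≤ |A|² - |A| + 1, i.e. 13 ≤ |A - A| ≤ 43.
Note: 0 ∈ A - A always (from a - a). The set is symmetric: if d ∈ A - A then -d ∈ A - A.
Enumerate nonzero differences d = a - a' with a > a' (then include -d):
Positive differences: {1, 2, 3, 4, 5, 6, 7, 8, 9}
Full difference set: {0} ∪ (positive diffs) ∪ (negative diffs).
|A - A| = 1 + 2·9 = 19 (matches direct enumeration: 19).

|A - A| = 19


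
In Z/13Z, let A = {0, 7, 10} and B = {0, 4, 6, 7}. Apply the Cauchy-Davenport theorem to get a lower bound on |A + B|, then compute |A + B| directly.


Cauchy-Davenport: |A + B| ≥ min(p, |A| + |B| - 1) for A, B nonempty in Z/pZ.
|A| = 3, |B| = 4, p = 13.
CD lower bound = min(13, 3 + 4 - 1) = min(13, 6) = 6.
Compute A + B mod 13 directly:
a = 0: 0+0=0, 0+4=4, 0+6=6, 0+7=7
a = 7: 7+0=7, 7+4=11, 7+6=0, 7+7=1
a = 10: 10+0=10, 10+4=1, 10+6=3, 10+7=4
A + B = {0, 1, 3, 4, 6, 7, 10, 11}, so |A + B| = 8.
Verify: 8 ≥ 6? Yes ✓.

CD lower bound = 6, actual |A + B| = 8.


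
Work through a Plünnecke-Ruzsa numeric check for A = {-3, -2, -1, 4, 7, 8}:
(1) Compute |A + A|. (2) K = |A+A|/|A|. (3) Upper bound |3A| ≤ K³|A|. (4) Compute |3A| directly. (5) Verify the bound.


|A| = 6.
Step 1: Compute A + A by enumerating all 36 pairs.
A + A = {-6, -5, -4, -3, -2, 1, 2, 3, 4, 5, 6, 7, 8, 11, 12, 14, 15, 16}, so |A + A| = 18.
Step 2: Doubling constant K = |A + A|/|A| = 18/6 = 18/6 ≈ 3.0000.
Step 3: Plünnecke-Ruzsa gives |3A| ≤ K³·|A| = (3.0000)³ · 6 ≈ 162.0000.
Step 4: Compute 3A = A + A + A directly by enumerating all triples (a,b,c) ∈ A³; |3A| = 33.
Step 5: Check 33 ≤ 162.0000? Yes ✓.

K = 18/6, Plünnecke-Ruzsa bound K³|A| ≈ 162.0000, |3A| = 33, inequality holds.


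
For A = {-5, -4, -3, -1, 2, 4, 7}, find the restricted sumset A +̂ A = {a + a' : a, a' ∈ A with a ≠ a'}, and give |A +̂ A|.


Restricted sumset: A +̂ A = {a + a' : a ∈ A, a' ∈ A, a ≠ a'}.
Equivalently, take A + A and drop any sum 2a that is achievable ONLY as a + a for a ∈ A (i.e. sums representable only with equal summands).
Enumerate pairs (a, a') with a < a' (symmetric, so each unordered pair gives one sum; this covers all a ≠ a'):
  -5 + -4 = -9
  -5 + -3 = -8
  -5 + -1 = -6
  -5 + 2 = -3
  -5 + 4 = -1
  -5 + 7 = 2
  -4 + -3 = -7
  -4 + -1 = -5
  -4 + 2 = -2
  -4 + 4 = 0
  -4 + 7 = 3
  -3 + -1 = -4
  -3 + 2 = -1
  -3 + 4 = 1
  -3 + 7 = 4
  -1 + 2 = 1
  -1 + 4 = 3
  -1 + 7 = 6
  2 + 4 = 6
  2 + 7 = 9
  4 + 7 = 11
Collected distinct sums: {-9, -8, -7, -6, -5, -4, -3, -2, -1, 0, 1, 2, 3, 4, 6, 9, 11}
|A +̂ A| = 17
(Reference bound: |A +̂ A| ≥ 2|A| - 3 for |A| ≥ 2, with |A| = 7 giving ≥ 11.)

|A +̂ A| = 17


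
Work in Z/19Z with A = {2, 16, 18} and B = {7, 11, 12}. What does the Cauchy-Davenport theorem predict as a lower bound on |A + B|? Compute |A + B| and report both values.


Cauchy-Davenport: |A + B| ≥ min(p, |A| + |B| - 1) for A, B nonempty in Z/pZ.
|A| = 3, |B| = 3, p = 19.
CD lower bound = min(19, 3 + 3 - 1) = min(19, 5) = 5.
Compute A + B mod 19 directly:
a = 2: 2+7=9, 2+11=13, 2+12=14
a = 16: 16+7=4, 16+11=8, 16+12=9
a = 18: 18+7=6, 18+11=10, 18+12=11
A + B = {4, 6, 8, 9, 10, 11, 13, 14}, so |A + B| = 8.
Verify: 8 ≥ 5? Yes ✓.

CD lower bound = 5, actual |A + B| = 8.


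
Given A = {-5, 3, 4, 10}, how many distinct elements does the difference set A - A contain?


A - A = {a - a' : a, a' ∈ A}; |A| = 4.
Bounds: 2|A|-1 ≤ |A - A| ≤ |A|² - |A| + 1, i.e. 7 ≤ |A - A| ≤ 13.
Note: 0 ∈ A - A always (from a - a). The set is symmetric: if d ∈ A - A then -d ∈ A - A.
Enumerate nonzero differences d = a - a' with a > a' (then include -d):
Positive differences: {1, 6, 7, 8, 9, 15}
Full difference set: {0} ∪ (positive diffs) ∪ (negative diffs).
|A - A| = 1 + 2·6 = 13 (matches direct enumeration: 13).

|A - A| = 13


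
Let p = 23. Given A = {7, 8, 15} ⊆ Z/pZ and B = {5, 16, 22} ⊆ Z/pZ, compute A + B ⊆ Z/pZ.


Work in Z/23Z: reduce every sum a + b modulo 23.
Enumerate all 9 pairs:
a = 7: 7+5=12, 7+16=0, 7+22=6
a = 8: 8+5=13, 8+16=1, 8+22=7
a = 15: 15+5=20, 15+16=8, 15+22=14
Distinct residues collected: {0, 1, 6, 7, 8, 12, 13, 14, 20}
|A + B| = 9 (out of 23 total residues).

A + B = {0, 1, 6, 7, 8, 12, 13, 14, 20}


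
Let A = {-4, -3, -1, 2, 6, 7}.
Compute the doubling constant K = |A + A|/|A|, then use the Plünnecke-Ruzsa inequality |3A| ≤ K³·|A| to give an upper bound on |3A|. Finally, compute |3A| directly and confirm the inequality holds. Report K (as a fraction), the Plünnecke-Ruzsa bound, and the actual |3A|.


|A| = 6.
Step 1: Compute A + A by enumerating all 36 pairs.
A + A = {-8, -7, -6, -5, -4, -2, -1, 1, 2, 3, 4, 5, 6, 8, 9, 12, 13, 14}, so |A + A| = 18.
Step 2: Doubling constant K = |A + A|/|A| = 18/6 = 18/6 ≈ 3.0000.
Step 3: Plünnecke-Ruzsa gives |3A| ≤ K³·|A| = (3.0000)³ · 6 ≈ 162.0000.
Step 4: Compute 3A = A + A + A directly by enumerating all triples (a,b,c) ∈ A³; |3A| = 33.
Step 5: Check 33 ≤ 162.0000? Yes ✓.

K = 18/6, Plünnecke-Ruzsa bound K³|A| ≈ 162.0000, |3A| = 33, inequality holds.


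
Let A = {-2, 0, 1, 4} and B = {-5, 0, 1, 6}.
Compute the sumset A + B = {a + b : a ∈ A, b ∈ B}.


A + B = {a + b : a ∈ A, b ∈ B}.
Enumerate all |A|·|B| = 4·4 = 16 pairs (a, b) and collect distinct sums.
a = -2: -2+-5=-7, -2+0=-2, -2+1=-1, -2+6=4
a = 0: 0+-5=-5, 0+0=0, 0+1=1, 0+6=6
a = 1: 1+-5=-4, 1+0=1, 1+1=2, 1+6=7
a = 4: 4+-5=-1, 4+0=4, 4+1=5, 4+6=10
Collecting distinct sums: A + B = {-7, -5, -4, -2, -1, 0, 1, 2, 4, 5, 6, 7, 10}
|A + B| = 13

A + B = {-7, -5, -4, -2, -1, 0, 1, 2, 4, 5, 6, 7, 10}


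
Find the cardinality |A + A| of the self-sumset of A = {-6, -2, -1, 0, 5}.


A + A = {a + a' : a, a' ∈ A}; |A| = 5.
General bounds: 2|A| - 1 ≤ |A + A| ≤ |A|(|A|+1)/2, i.e. 9 ≤ |A + A| ≤ 15.
Lower bound 2|A|-1 is attained iff A is an arithmetic progression.
Enumerate sums a + a' for a ≤ a' (symmetric, so this suffices):
a = -6: -6+-6=-12, -6+-2=-8, -6+-1=-7, -6+0=-6, -6+5=-1
a = -2: -2+-2=-4, -2+-1=-3, -2+0=-2, -2+5=3
a = -1: -1+-1=-2, -1+0=-1, -1+5=4
a = 0: 0+0=0, 0+5=5
a = 5: 5+5=10
Distinct sums: {-12, -8, -7, -6, -4, -3, -2, -1, 0, 3, 4, 5, 10}
|A + A| = 13

|A + A| = 13


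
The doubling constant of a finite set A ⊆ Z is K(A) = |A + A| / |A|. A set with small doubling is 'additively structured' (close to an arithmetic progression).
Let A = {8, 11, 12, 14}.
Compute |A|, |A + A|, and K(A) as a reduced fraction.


|A| = 4.
Compute A + A by enumerating all 16 pairs.
A + A = {16, 19, 20, 22, 23, 24, 25, 26, 28}, so |A + A| = 9.
K = |A + A| / |A| = 9/4 (already in lowest terms) ≈ 2.2500.
Reference: AP of size 4 gives K = 7/4 ≈ 1.7500; a fully generic set of size 4 gives K ≈ 2.5000.

|A| = 4, |A + A| = 9, K = 9/4.


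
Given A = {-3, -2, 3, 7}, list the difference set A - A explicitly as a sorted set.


A - A = {a - a' : a, a' ∈ A}.
Compute a - a' for each ordered pair (a, a'):
a = -3: -3--3=0, -3--2=-1, -3-3=-6, -3-7=-10
a = -2: -2--3=1, -2--2=0, -2-3=-5, -2-7=-9
a = 3: 3--3=6, 3--2=5, 3-3=0, 3-7=-4
a = 7: 7--3=10, 7--2=9, 7-3=4, 7-7=0
Collecting distinct values (and noting 0 appears from a-a):
A - A = {-10, -9, -6, -5, -4, -1, 0, 1, 4, 5, 6, 9, 10}
|A - A| = 13

A - A = {-10, -9, -6, -5, -4, -1, 0, 1, 4, 5, 6, 9, 10}


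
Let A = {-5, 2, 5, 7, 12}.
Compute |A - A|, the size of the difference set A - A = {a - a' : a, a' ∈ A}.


A - A = {a - a' : a, a' ∈ A}; |A| = 5.
Bounds: 2|A|-1 ≤ |A - A| ≤ |A|² - |A| + 1, i.e. 9 ≤ |A - A| ≤ 21.
Note: 0 ∈ A - A always (from a - a). The set is symmetric: if d ∈ A - A then -d ∈ A - A.
Enumerate nonzero differences d = a - a' with a > a' (then include -d):
Positive differences: {2, 3, 5, 7, 10, 12, 17}
Full difference set: {0} ∪ (positive diffs) ∪ (negative diffs).
|A - A| = 1 + 2·7 = 15 (matches direct enumeration: 15).

|A - A| = 15


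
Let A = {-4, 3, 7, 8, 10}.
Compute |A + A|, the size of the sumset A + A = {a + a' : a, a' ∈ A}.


A + A = {a + a' : a, a' ∈ A}; |A| = 5.
General bounds: 2|A| - 1 ≤ |A + A| ≤ |A|(|A|+1)/2, i.e. 9 ≤ |A + A| ≤ 15.
Lower bound 2|A|-1 is attained iff A is an arithmetic progression.
Enumerate sums a + a' for a ≤ a' (symmetric, so this suffices):
a = -4: -4+-4=-8, -4+3=-1, -4+7=3, -4+8=4, -4+10=6
a = 3: 3+3=6, 3+7=10, 3+8=11, 3+10=13
a = 7: 7+7=14, 7+8=15, 7+10=17
a = 8: 8+8=16, 8+10=18
a = 10: 10+10=20
Distinct sums: {-8, -1, 3, 4, 6, 10, 11, 13, 14, 15, 16, 17, 18, 20}
|A + A| = 14

|A + A| = 14


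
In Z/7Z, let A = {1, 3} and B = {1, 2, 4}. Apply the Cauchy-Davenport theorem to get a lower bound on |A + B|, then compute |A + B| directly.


Cauchy-Davenport: |A + B| ≥ min(p, |A| + |B| - 1) for A, B nonempty in Z/pZ.
|A| = 2, |B| = 3, p = 7.
CD lower bound = min(7, 2 + 3 - 1) = min(7, 4) = 4.
Compute A + B mod 7 directly:
a = 1: 1+1=2, 1+2=3, 1+4=5
a = 3: 3+1=4, 3+2=5, 3+4=0
A + B = {0, 2, 3, 4, 5}, so |A + B| = 5.
Verify: 5 ≥ 4? Yes ✓.

CD lower bound = 4, actual |A + B| = 5.


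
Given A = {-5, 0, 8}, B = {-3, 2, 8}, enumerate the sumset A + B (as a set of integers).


A + B = {a + b : a ∈ A, b ∈ B}.
Enumerate all |A|·|B| = 3·3 = 9 pairs (a, b) and collect distinct sums.
a = -5: -5+-3=-8, -5+2=-3, -5+8=3
a = 0: 0+-3=-3, 0+2=2, 0+8=8
a = 8: 8+-3=5, 8+2=10, 8+8=16
Collecting distinct sums: A + B = {-8, -3, 2, 3, 5, 8, 10, 16}
|A + B| = 8

A + B = {-8, -3, 2, 3, 5, 8, 10, 16}


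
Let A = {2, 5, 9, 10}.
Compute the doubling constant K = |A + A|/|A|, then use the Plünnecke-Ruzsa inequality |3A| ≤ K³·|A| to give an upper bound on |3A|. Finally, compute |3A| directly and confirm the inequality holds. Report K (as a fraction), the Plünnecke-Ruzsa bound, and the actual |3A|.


|A| = 4.
Step 1: Compute A + A by enumerating all 16 pairs.
A + A = {4, 7, 10, 11, 12, 14, 15, 18, 19, 20}, so |A + A| = 10.
Step 2: Doubling constant K = |A + A|/|A| = 10/4 = 10/4 ≈ 2.5000.
Step 3: Plünnecke-Ruzsa gives |3A| ≤ K³·|A| = (2.5000)³ · 4 ≈ 62.5000.
Step 4: Compute 3A = A + A + A directly by enumerating all triples (a,b,c) ∈ A³; |3A| = 19.
Step 5: Check 19 ≤ 62.5000? Yes ✓.

K = 10/4, Plünnecke-Ruzsa bound K³|A| ≈ 62.5000, |3A| = 19, inequality holds.
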